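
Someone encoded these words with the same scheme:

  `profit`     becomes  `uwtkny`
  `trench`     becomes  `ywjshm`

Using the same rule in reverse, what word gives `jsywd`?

entry

Compare letters: p→u is +5, r→w is +5, o→t is +5 — a constant shift. This is a Caesar cipher with shift 5.
Reversing it on jsywd: j−5=e, s−5=n, y−5=t, w−5=r, d−5=y.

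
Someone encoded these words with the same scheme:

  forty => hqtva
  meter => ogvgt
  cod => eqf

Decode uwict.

sugar

Compare letters: f→h is +2, o→q is +2, r→t is +2 — a constant shift. Every letter moves 2 places later in the alphabet, wrapping around z→a.
Undoing it on uwict: u−2=s, w−2=u, i−2=g, c−2=a, t−2=r.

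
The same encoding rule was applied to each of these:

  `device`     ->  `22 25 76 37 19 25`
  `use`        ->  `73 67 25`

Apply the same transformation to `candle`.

Each letter becomes 3×(its alphabet position, a=1..z=26) + 10.
On candle: c=3→19, a=1→13, n=14→52, d=4→22, l=12→46, e=5→25.

19 13 52 22 46 25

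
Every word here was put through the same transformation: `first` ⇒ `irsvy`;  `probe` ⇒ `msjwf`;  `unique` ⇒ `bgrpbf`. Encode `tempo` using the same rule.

f(5)→i(8) and i(8)→r(17) fit y≡3x+19 (mod 26); the inverse of 3 mod 26 is 9. Treating letters as 0–25, the rule is x ↦ 3x + 19 (mod 26).
For tempo: t(19)→3·19+19≡24=y; e(4)→3·4+19≡5=f; m(12)→3·12+19≡3=d; p(15)→3·15+19≡12=m; o(14)→3·14+19≡9=j (all mod 26).

yfdmj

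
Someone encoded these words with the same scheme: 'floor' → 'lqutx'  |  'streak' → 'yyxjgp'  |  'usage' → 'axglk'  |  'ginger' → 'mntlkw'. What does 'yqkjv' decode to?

A repeating key of period 2 is used — shifts +6, +5 over and over.
Decoding yqkjv: y−6=s, q−5=l, k−6=e, j−5=e, v−6=p.

sleep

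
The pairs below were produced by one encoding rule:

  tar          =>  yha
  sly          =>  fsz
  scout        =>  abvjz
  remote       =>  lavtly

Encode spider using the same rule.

ylkpwz

The output letters match the input read backwards, each shifted +7: tar reversed is rat. Two steps: reverse the string, then apply a Caesar shift of +7.
On spider: reverse → redips; then shift: r+7=y, e+7=l, d+7=k, i+7=p, p+7=w, s+7=z.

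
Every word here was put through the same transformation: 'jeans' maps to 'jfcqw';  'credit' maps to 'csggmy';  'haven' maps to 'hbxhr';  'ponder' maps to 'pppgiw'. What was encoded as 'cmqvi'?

close

In jeans: j→j is +0, e→f is +1, a→c is +2, n→q is +3 — the shift increases by 1 each position. Each letter shifts forward by its position index (0, 1, 2, …) — the shift grows by one for each successive letter.
Reversing it on cmqvi: c−0=c, m−1=l, q−2=o, v−3=s, i−4=e.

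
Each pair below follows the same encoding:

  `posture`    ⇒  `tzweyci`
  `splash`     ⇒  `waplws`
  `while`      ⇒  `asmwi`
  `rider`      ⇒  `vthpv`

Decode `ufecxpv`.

Shifts by position in posture: pos 0: p→t (+4), pos 1: o→z (+11), pos 2: s→w (+4), pos 3: t→e (+11) — repeating every 2. A repeating key of period 2 is used — shifts +4, +11 over and over.
Decoding ufecxpv: u−4=q, f−11=u, e−4=a, c−11=r, x−4=t, p−11=e, v−4=r.

quarter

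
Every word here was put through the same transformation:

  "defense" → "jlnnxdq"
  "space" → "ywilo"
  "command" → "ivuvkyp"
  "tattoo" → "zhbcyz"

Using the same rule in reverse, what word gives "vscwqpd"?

In defense: d→j is +6, e→l is +7, f→n is +8, e→n is +9 — the shift increases by 1 each position. Letter i (0-indexed) is shifted by i+6, so successive shifts are 6, 7, 8, ….
Undoing it on vscwqpd: v−6=p, s−7=l, c−8=u, w−9=n, q−10=g, p−11=e, d−12=r.

plunger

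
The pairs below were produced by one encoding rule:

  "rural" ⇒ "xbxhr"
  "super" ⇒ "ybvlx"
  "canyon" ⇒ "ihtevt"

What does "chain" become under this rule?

The shift depends on letter class: consonant r→x is +6, but vowel u→b is +7. Two shifts are in play — +7 for a/e/i/o/u, +6 for every other letter.
Applying it to chain: c(cons)+6=i, h(cons)+6=n, a(vowel)+7=h, i(vowel)+7=p, n(cons)+6=t.

inhpt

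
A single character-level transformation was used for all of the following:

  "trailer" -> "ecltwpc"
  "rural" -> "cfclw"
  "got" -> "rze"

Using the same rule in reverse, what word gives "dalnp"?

space

Compare letters: t→e is +11, r→c is +11, a→l is +11 — a constant shift. Every letter moves 11 places later in the alphabet, wrapping around z→a.
Reversing it on dalnp: d−11=s, a−11=p, l−11=a, n−11=c, p−11=e.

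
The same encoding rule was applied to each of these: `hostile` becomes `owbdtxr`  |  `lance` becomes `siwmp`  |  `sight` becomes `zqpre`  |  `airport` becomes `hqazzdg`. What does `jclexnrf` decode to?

cucumber

In hostile: h→o is +7, o→w is +8, s→b is +9, t→d is +10 — the shift increases by 1 each position. Letter i (0-indexed) is shifted by i+7, so successive shifts are 7, 8, 9, ….
Reversing it on jclexnrf: j−7=c, c−8=u, l−9=c, e−10=u, x−11=m, n−12=b, r−13=e, f−14=r.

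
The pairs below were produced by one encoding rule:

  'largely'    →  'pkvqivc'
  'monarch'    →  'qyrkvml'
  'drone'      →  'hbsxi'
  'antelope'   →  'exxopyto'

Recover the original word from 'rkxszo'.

native

Shifts by position in largely: pos 0: l→p (+4), pos 1: a→k (+10), pos 2: r→v (+4), pos 3: g→q (+10) — repeating every 2. The shifts repeat in a cycle of length 2: positions 0,1,… shift by +4, +10, then the pattern repeats.
Reversing it on rkxszo: r−4=n, k−10=a, x−4=t, s−10=i, z−4=v, o−10=e.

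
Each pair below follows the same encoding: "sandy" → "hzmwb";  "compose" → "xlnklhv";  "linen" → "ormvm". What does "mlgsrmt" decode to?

nothing

Each pair mirrors across the alphabet (s↔h, a↔z, n↔m): positions sum to 25. Letters are reflected about the middle of the alphabet (position → 25−position): Atbash.
Undoing it on mlgsrmt: m↔n, l↔o, g↔t, s↔h, r↔i, m↔n, t↔g.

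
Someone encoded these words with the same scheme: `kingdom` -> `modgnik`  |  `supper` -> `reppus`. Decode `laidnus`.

sundial

It's just the letters in reverse order.
Reversing it on laidnus: then reverse → sundial.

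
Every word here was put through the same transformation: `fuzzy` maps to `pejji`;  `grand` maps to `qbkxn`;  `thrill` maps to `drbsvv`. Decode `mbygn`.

Compare letters: f→p is +10, u→e is +10, z→j is +10 — a constant shift. It's a constant shift of +10 (ROT10).
Undoing it on mbygn: m−10=c, b−10=r, y−10=o, g−10=w, n−10=d.

crowd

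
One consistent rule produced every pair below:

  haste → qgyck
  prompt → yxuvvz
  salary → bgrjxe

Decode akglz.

react

Shifts by position in haste: pos 0: h→q (+9), pos 1: a→g (+6), pos 2: s→y (+6), pos 3: t→c (+9), pos 4: e→k (+6) — repeating every 3. A repeating key of period 3 is used — shifts +9, +6, +6 over and over.
Decoding akglz: a−9=r, k−6=e, g−6=a, l−9=c, z−6=t.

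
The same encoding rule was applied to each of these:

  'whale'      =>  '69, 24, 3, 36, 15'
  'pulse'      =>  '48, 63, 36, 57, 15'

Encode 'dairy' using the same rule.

12, 3, 27, 54, 75

w(#23)→69 and h(#8)→24: differences scale by 3, so n = 3·pos + 0. The formula is n = 3×(alphabet index, a=1).
For dairy: d=4→12, a=1→3, i=9→27, r=18→54, y=25→75.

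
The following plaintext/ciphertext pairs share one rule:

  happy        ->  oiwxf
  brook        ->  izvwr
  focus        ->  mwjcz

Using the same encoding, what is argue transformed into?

Shifts by position in happy: pos 0: h→o (+7), pos 1: a→i (+8), pos 2: p→w (+7), pos 3: p→x (+8) — repeating every 2. It's a Vigenère-style cipher with numeric key [7,8]: position i shifts by key[i mod 2].
On argue: a+7=h, r+8=z, g+7=n, u+8=c, e+7=l.

hzncl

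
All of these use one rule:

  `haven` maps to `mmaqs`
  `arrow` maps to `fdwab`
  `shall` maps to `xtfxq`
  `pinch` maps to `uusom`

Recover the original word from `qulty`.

The shifts repeat in a cycle of length 2: positions 0,1,… shift by +5, +12, then the pattern repeats.
Undoing it on qulty: q−5=l, u−12=i, l−5=g, t−12=h, y−5=t.

light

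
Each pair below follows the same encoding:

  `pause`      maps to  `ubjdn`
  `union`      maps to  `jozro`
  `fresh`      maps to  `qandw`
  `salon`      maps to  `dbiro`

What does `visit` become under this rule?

mzdzg

This is an affine cipher: with a=0,…,z=25, each position x becomes (3x+1) mod 26.
Applying it to visit: v(21)→3·21+1≡12=m; i(8)→3·8+1≡25=z; s(18)→3·18+1≡3=d; i(8)→3·8+1≡25=z; t(19)→3·19+1≡6=g (all mod 26).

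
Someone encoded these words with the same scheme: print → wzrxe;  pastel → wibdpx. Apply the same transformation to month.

twwds

In print: p→w is +7, r→z is +8, i→r is +9, n→x is +10 — the shift increases by 1 each position. The shift increases by 1 at each position, starting from +7: 7, 8, 9, ….
Applying it to month: m+7=t, o+8=w, n+9=w, t+10=d, h+11=s.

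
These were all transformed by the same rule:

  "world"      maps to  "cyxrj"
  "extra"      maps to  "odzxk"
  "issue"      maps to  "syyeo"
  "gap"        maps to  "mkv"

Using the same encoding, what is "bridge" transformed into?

hxsjmo

The shift depends on letter class: consonant w→c is +6, but vowel o→y is +10. The rule splits by letter class: vowels +10, consonants +6.
On bridge: b(cons)+6=h, r(cons)+6=x, i(vowel)+10=s, d(cons)+6=j, g(cons)+6=m, e(vowel)+10=o.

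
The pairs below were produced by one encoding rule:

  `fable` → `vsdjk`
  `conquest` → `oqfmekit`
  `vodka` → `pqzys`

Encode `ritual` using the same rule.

xctesj

f(5)→v(21) and a(0)→s(18) fit y≡11x+18 (mod 26); the inverse of 11 mod 26 is 19. Treating letters as 0–25, the rule is x ↦ 11x + 18 (mod 26).
On ritual: r(17)→11·17+18≡23=x; i(8)→11·8+18≡2=c; t(19)→11·19+18≡19=t; u(20)→11·20+18≡4=e; a(0)→11·0+18≡18=s; l(11)→11·11+18≡9=j (all mod 26).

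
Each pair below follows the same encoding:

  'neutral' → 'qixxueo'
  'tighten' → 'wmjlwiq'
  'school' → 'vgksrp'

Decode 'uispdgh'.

replace

It's a Vigenère-style cipher with numeric key [3,4]: position i shifts by key[i mod 2].
Reversing it on uispdgh: u−3=r, i−4=e, s−3=p, p−4=l, d−3=a, g−4=c, h−3=e.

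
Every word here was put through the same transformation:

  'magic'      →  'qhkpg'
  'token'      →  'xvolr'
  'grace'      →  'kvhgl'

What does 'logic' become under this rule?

pvkpg

Vowels shift forward by 7 and consonants shift forward by 4.
Applying it to logic: l(cons)+4=p, o(vowel)+7=v, g(cons)+4=k, i(vowel)+7=p, c(cons)+4=g.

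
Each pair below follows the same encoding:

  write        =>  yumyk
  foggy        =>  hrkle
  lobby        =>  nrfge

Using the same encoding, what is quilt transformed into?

In write: w→y is +2, r→u is +3, i→m is +4, t→y is +5 — the shift increases by 1 each position. Letter i (0-indexed) is shifted by i+2, so successive shifts are 2, 3, 4, ….
Applying it to quilt: q+2=s, u+3=x, i+4=m, l+5=q, t+6=z.

sxmqz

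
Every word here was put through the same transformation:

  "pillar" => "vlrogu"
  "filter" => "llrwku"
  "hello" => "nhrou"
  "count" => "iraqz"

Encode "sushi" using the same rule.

yxyko

Shifts by position in pillar: pos 0: p→v (+6), pos 1: i→l (+3), pos 2: l→r (+6), pos 3: l→o (+3) — repeating every 2. It's a Vigenère-style cipher with numeric key [6,3]: position i shifts by key[i mod 2].
Applying it to sushi: s+6=y, u+3=x, s+6=y, h+3=k, i+6=o.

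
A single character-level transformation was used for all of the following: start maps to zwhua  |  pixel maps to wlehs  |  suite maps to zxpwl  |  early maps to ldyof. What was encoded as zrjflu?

soccer

Shifts by position in start: pos 0: s→z (+7), pos 1: t→w (+3), pos 2: a→h (+7), pos 3: r→u (+3) — repeating every 2. The shifts repeat in a cycle of length 2: positions 0,1,… shift by +7, +3, then the pattern repeats.
Undoing it on zrjflu: z−7=s, r−3=o, j−7=c, f−3=c, l−7=e, u−3=r.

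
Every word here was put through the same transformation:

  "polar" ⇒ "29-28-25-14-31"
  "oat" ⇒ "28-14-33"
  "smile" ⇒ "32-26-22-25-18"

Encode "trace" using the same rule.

p is letter #16 and maps to 29: an offset of 13. Letters become their 1-based position plus 13 (so a→14, b→15, …).
For trace: t=20→33, r=18→31, a=1→14, c=3→16, e=5→18.

33-31-14-16-18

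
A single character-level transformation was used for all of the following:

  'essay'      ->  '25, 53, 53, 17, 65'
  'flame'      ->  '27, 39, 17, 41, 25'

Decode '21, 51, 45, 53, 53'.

e(#5)→25 and s(#19)→53: differences scale by 2, so n = 2·pos + 15. The formula is n = 2×(alphabet index, a=1) + 15.
Undoing it on 21, 51, 45, 53, 53: 21→(21−15)÷2=3=c, 51→(51−15)÷2=18=r, 45→(45−15)÷2=15=o, 53→(53−15)÷2=19=s, 53→(53−15)÷2=19=s.

cross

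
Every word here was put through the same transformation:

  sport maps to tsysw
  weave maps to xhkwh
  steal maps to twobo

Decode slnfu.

The shifts repeat in a cycle of length 3: positions 0,1,… shift by +1, +3, +10, then the pattern repeats.
Reversing it on slnfu: s−1=r, l−3=i, n−10=d, f−1=e, u−3=r.

rider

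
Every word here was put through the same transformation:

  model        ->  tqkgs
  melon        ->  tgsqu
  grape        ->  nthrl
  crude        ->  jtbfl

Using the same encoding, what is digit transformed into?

kknka

Shifts by position in model: pos 0: m→t (+7), pos 1: o→q (+2), pos 2: d→k (+7), pos 3: e→g (+2) — repeating every 2. The shifts repeat in a cycle of length 2: positions 0,1,… shift by +7, +2, then the pattern repeats.
Applying it to digit: d+7=k, i+2=k, g+7=n, i+2=k, t+7=a.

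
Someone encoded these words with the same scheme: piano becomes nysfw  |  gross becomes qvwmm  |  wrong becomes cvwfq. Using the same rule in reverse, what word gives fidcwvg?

network

p(15)→n(13) and i(8)→y(24) fit y≡17x+18 (mod 26); the inverse of 17 mod 26 is 23. This is an affine cipher: with a=0,…,z=25, each position x becomes (17x+18) mod 26.
Reversing it on fidcwvg: f(5)→23·(5−18)≡13=n; i(8)→23·(8−18)≡4=e; d(3)→23·(3−18)≡19=t; c(2)→23·(2−18)≡22=w; w(22)→23·(22−18)≡14=o; v(21)→23·(21−18)≡17=r; g(6)→23·(6−18)≡10=k (all mod 26).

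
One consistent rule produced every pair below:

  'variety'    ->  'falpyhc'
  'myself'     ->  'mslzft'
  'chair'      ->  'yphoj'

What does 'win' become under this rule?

upd

The output letters match the input read backwards, each shifted +7: variety reversed is yteirav. Read the word backwards and shift each letter +7.
On win: reverse → niw; then shift: n+7=u, i+7=p, w+7=d.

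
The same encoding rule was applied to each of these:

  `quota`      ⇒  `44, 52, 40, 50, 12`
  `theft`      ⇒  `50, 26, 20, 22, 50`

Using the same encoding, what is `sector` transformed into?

48, 20, 16, 50, 40, 46

q(#17)→44 and u(#21)→52: differences scale by 2, so n = 2·pos + 10. The formula is n = 2×(alphabet index, a=1) + 10.
For sector: s=19→48, e=5→20, c=3→16, t=20→50, o=15→40, r=18→46.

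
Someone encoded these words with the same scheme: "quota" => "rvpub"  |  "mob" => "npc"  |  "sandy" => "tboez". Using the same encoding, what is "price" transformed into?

qsjdf

Compare letters: q→r is +1, u→v is +1, o→p is +1 — a constant shift. This is a Caesar cipher with shift 1.
Applying it to price: p+1=q, r+1=s, i+1=j, c+1=d, e+1=f.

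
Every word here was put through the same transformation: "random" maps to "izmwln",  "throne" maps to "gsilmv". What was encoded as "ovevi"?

Each letter is replaced by its mirror in the alphabet: a↔z, b↔y, c↔x, and so on (the Atbash cipher).
Undoing it on ovevi: o↔l, v↔e, e↔v, v↔e, i↔r.

lever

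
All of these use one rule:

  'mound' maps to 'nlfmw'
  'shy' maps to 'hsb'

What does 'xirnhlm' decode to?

Each letter is replaced by its mirror in the alphabet: a↔z, b↔y, c↔x, and so on (the Atbash cipher).
Decoding xirnhlm: x↔c, i↔r, r↔i, n↔m, h↔s, l↔o, m↔n.

crimson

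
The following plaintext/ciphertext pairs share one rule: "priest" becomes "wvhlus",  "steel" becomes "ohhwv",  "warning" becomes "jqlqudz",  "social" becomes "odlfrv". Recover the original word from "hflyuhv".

The output letters match the input read backwards, each shifted +3: priest reversed is tseirp. Two steps: reverse the string, then apply a Caesar shift of +3.
Decoding hflyuhv: shift back: h−3=e, f−3=c, l−3=i, y−3=v, u−3=r, h−3=e, v−3=s → ecivres; then reverse → service.

service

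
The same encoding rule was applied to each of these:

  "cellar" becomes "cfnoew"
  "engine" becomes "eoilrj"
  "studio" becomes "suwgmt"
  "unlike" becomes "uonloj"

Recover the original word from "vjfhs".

video

In cellar: c→c is +0, e→f is +1, l→n is +2, l→o is +3 — the shift increases by 1 each position. Each letter shifts forward by its position index (0, 1, 2, …) — the shift grows by one for each successive letter.
Undoing it on vjfhs: v−0=v, j−1=i, f−2=d, h−3=e, s−4=o.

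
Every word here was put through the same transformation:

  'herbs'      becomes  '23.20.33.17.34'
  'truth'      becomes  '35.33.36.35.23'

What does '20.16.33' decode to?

ear

h is letter #8 and maps to 23: an offset of 15. Each letter is replaced by its alphabet position (a=1..z=26) + 15.
Decoding 20.16.33: 20→(20−15)÷1=5=e, 16→(16−15)÷1=1=a, 33→(33−15)÷1=18=r.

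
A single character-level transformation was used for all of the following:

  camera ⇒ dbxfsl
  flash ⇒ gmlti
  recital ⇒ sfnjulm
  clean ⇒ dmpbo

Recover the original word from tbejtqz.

satisfy

Shifts by position in camera: pos 0: c→d (+1), pos 1: a→b (+1), pos 2: m→x (+11), pos 3: e→f (+1), pos 4: r→s (+1), pos 5: a→l (+11) — repeating every 3. The shifts repeat in a cycle of length 3: positions 0,1,… shift by +1, +1, +11, then the pattern repeats.
Decoding tbejtqz: t−1=s, b−1=a, e−11=t, j−1=i, t−1=s, q−11=f, z−1=y.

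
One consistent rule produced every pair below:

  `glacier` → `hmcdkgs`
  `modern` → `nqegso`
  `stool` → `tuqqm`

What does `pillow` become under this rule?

The shift depends on letter class: consonant g→h is +1, but vowel a→c is +2. The rule splits by letter class: vowels +2, consonants +1.
On pillow: p(cons)+1=q, i(vowel)+2=k, l(cons)+1=m, l(cons)+1=m, o(vowel)+2=q, w(cons)+1=x.

qkmmqx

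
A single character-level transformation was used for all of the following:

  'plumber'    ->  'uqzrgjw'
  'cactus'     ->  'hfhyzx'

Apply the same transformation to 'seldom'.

Compare letters: p→u is +5, l→q is +5, u→z is +5 — a constant shift. It's a constant shift of +5 (ROT5).
On seldom: s+5=x, e+5=j, l+5=q, d+5=i, o+5=t, m+5=r.

xjqitr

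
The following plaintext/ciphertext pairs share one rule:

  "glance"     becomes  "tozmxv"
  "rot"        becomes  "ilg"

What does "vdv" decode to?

ewe

Each pair mirrors across the alphabet (g↔t, l↔o, a↔z): positions sum to 25. Each letter is replaced by its mirror in the alphabet: a↔z, b↔y, c↔x, and so on (the Atbash cipher).
Undoing it on vdv: v↔e, d↔w, v↔e.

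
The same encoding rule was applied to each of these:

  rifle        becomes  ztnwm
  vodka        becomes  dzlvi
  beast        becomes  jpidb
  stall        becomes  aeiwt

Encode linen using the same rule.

Shifts by position in rifle: pos 0: r→z (+8), pos 1: i→t (+11), pos 2: f→n (+8), pos 3: l→w (+11) — repeating every 2. A repeating key of period 2 is used — shifts +8, +11 over and over.
Applying it to linen: l+8=t, i+11=t, n+8=v, e+11=p, n+8=v.

ttvpv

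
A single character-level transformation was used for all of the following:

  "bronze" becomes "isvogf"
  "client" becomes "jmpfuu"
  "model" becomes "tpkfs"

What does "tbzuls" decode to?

master

It's a Vigenère-style cipher with numeric key [7,1]: position i shifts by key[i mod 2].
Decoding tbzuls: t−7=m, b−1=a, z−7=s, u−1=t, l−7=e, s−1=r.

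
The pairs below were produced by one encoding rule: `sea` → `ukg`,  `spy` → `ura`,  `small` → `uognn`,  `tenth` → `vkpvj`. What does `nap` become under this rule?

The shift depends on letter class: consonant s→u is +2, but vowel e→k is +6. Two shifts are in play — +6 for a/e/i/o/u, +2 for every other letter.
On nap: n(cons)+2=p, a(vowel)+6=g, p(cons)+2=r.

pgr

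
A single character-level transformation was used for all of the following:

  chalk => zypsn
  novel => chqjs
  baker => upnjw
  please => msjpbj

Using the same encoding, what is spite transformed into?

bmdgj

Each letter's alphabet position (a=0..z=25) is mapped through 5·x+15 mod 26 — an affine cipher.
Applying it to spite: s(18)→5·18+15≡1=b; p(15)→5·15+15≡12=m; i(8)→5·8+15≡3=d; t(19)→5·19+15≡6=g; e(4)→5·4+15≡9=j (all mod 26).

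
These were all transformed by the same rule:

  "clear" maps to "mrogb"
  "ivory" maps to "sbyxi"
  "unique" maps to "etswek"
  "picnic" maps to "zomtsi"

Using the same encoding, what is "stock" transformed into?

czyiu

Shifts by position in clear: pos 0: c→m (+10), pos 1: l→r (+6), pos 2: e→o (+10), pos 3: a→g (+6) — repeating every 2. It's a Vigenère-style cipher with numeric key [10,6]: position i shifts by key[i mod 2].
Applying it to stock: s+10=c, t+6=z, o+10=y, c+6=i, k+10=u.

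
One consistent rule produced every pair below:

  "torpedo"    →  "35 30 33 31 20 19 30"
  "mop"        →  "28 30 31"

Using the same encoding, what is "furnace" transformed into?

21 36 33 29 16 18 20

t is letter #20 and maps to 35: an offset of 15. Each letter is replaced by its alphabet position (a=1..z=26) + 15.
Applying it to furnace: f=6→21, u=21→36, r=18→33, n=14→29, a=1→16, c=3→18, e=5→20.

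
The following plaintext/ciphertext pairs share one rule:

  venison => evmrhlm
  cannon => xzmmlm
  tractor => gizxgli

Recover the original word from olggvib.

lottery

Each pair mirrors across the alphabet (v↔e, e↔v, n↔m): positions sum to 25. Each letter is replaced by its mirror in the alphabet: a↔z, b↔y, c↔x, and so on (the Atbash cipher).
Decoding olggvib: o↔l, l↔o, g↔t, g↔t, v↔e, i↔r, b↔y.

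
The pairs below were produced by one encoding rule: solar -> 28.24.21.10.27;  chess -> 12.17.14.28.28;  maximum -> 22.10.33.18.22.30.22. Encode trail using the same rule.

s is letter #19 and maps to 28: an offset of 9. Each letter is replaced by its alphabet position (a=1..z=26) + 9.
On trail: t=20→29, r=18→27, a=1→10, i=9→18, l=12→21.

29.27.10.18.21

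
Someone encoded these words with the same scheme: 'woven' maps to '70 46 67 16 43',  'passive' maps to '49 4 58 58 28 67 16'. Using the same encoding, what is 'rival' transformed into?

w(#23)→70 and o(#15)→46: differences scale by 3, so n = 3·pos + 1. The formula is n = 3×(alphabet index, a=1) + 1.
For rival: r=18→55, i=9→28, v=22→67, a=1→4, l=12→37.

55 28 67 4 37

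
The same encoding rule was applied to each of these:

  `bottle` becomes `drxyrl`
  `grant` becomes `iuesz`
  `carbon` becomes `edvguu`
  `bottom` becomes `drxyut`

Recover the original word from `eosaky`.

In bottle: b→d is +2, o→r is +3, t→x is +4, t→y is +5 — the shift increases by 1 each position. Letter i (0-indexed) is shifted by i+2, so successive shifts are 2, 3, 4, ….
Undoing it on eosaky: e−2=c, o−3=l, s−4=o, a−5=v, k−6=e, y−7=r.

clover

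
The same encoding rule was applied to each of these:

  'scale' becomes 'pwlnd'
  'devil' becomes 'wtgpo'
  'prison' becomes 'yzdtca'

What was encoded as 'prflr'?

gauge

The output letters match the input read backwards, each shifted +11: scale reversed is elacs. Two steps: reverse the string, then apply a Caesar shift of +11.
Decoding prflr: shift back: p−11=e, r−11=g, f−11=u, l−11=a, r−11=g → eguag; then reverse → gauge.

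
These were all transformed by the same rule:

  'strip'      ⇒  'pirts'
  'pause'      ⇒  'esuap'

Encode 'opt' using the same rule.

tpo

The output letters match the input read backwards: strip reversed is pirts. It's just the letters in reverse order.
Applying it to opt: reverse → tpo.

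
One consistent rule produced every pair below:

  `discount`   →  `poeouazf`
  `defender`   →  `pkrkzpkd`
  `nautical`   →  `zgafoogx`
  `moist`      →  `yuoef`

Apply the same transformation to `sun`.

eaz

Vowels shift forward by 6 and consonants shift forward by 12.
For sun: s(cons)+12=e, u(vowel)+6=a, n(cons)+12=z.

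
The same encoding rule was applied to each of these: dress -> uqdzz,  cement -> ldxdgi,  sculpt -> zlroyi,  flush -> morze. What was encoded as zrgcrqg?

This is an affine cipher: with a=0,…,z=25, each position x becomes (9x+19) mod 26.
Decoding zrgcrqg: z(25)→3·(25−19)≡18=s; r(17)→3·(17−19)≡20=u; g(6)→3·(6−19)≡13=n; c(2)→3·(2−19)≡1=b; r(17)→3·(17−19)≡20=u; q(16)→3·(16−19)≡17=r; g(6)→3·(6−19)≡13=n (all mod 26).

sunburn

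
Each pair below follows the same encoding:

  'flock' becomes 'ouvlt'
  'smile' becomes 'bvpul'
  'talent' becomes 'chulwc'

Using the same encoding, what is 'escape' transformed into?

lblhyl

The shift depends on letter class: consonant f→o is +9, but vowel o→v is +7. Vowels shift forward by 7 and consonants shift forward by 9.
Applying it to escape: e(vowel)+7=l, s(cons)+9=b, c(cons)+9=l, a(vowel)+7=h, p(cons)+9=y, e(vowel)+7=l.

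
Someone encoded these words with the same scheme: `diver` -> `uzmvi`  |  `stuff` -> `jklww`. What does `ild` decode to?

This is a Caesar cipher with shift 17.
Undoing it on ild: i−17=r, l−17=u, d−17=m.

rum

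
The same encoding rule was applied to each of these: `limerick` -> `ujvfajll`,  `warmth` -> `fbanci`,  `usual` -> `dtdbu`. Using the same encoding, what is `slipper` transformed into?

bmrqyfa

Shifts by position in limerick: pos 0: l→u (+9), pos 1: i→j (+1), pos 2: m→v (+9), pos 3: e→f (+1) — repeating every 2. The shifts repeat in a cycle of length 2: positions 0,1,… shift by +9, +1, then the pattern repeats.
For slipper: s+9=b, l+1=m, i+9=r, p+1=q, p+9=y, e+1=f, r+9=a.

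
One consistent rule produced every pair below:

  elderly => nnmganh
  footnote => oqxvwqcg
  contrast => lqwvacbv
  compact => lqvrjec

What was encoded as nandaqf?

Shifts by position in elderly: pos 0: e→n (+9), pos 1: l→n (+2), pos 2: d→m (+9), pos 3: e→g (+2) — repeating every 2. It's a Vigenère-style cipher with numeric key [9,2]: position i shifts by key[i mod 2].
Undoing it on nandaqf: n−9=e, a−2=y, n−9=e, d−2=b, a−9=r, q−2=o, f−9=w.

eyebrow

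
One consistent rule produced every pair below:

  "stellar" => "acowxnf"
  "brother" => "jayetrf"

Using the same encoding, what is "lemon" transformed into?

In stellar: s→a is +8, t→c is +9, e→o is +10, l→w is +11 — the shift increases by 1 each position. Letter i (0-indexed) is shifted by i+8, so successive shifts are 8, 9, 10, ….
On lemon: l+8=t, e+9=n, m+10=w, o+11=z, n+12=z.

tnwzz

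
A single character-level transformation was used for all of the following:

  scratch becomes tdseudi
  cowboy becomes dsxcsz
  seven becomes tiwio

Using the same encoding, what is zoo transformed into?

ass

The shift depends on letter class: consonant s→t is +1, but vowel a→e is +4. Two shifts are in play — +4 for a/e/i/o/u, +1 for every other letter.
On zoo: z(cons)+1=a, o(vowel)+4=s, o(vowel)+4=s.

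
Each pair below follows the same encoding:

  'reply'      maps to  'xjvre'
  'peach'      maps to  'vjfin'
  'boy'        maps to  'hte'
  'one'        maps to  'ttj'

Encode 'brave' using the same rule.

The shift depends on letter class: consonant r→x is +6, but vowel e→j is +5. The rule splits by letter class: vowels +5, consonants +6.
Applying it to brave: b(cons)+6=h, r(cons)+6=x, a(vowel)+5=f, v(cons)+6=b, e(vowel)+5=j.

hxfbj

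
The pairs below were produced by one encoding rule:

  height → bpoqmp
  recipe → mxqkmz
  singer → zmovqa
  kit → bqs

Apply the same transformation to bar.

zij

The output letters match the input read backwards, each shifted +8: height reversed is thgieh. Two steps: reverse the string, then apply a Caesar shift of +8.
Applying it to bar: reverse → rab; then shift: r+8=z, a+8=i, b+8=j.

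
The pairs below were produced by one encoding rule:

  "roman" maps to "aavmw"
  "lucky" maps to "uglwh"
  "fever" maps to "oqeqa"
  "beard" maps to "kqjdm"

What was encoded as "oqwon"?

fence

Shifts by position in roman: pos 0: r→a (+9), pos 1: o→a (+12), pos 2: m→v (+9), pos 3: a→m (+12) — repeating every 2. A repeating key of period 2 is used — shifts +9, +12 over and over.
Decoding oqwon: o−9=f, q−12=e, w−9=n, o−12=c, n−9=e.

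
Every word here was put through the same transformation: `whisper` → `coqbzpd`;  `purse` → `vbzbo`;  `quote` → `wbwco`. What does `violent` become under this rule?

bpwuoyf

Each letter shifts forward by (position + 6), i.e. 6, 7, 8, … — the shift grows by one for each successive letter.
For violent: v+6=b, i+7=p, o+8=w, l+9=u, e+10=o, n+11=y, t+12=f.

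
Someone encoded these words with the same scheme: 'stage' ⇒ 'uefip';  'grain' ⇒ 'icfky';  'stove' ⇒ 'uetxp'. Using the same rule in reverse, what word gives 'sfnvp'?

quite

It's a Vigenère-style cipher with numeric key [2,11,5]: position i shifts by key[i mod 3].
Reversing it on sfnvp: s−2=q, f−11=u, n−5=i, v−2=t, p−11=e.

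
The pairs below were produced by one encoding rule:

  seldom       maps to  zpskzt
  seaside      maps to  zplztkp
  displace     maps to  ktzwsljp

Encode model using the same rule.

The shift depends on letter class: consonant s→z is +7, but vowel e→p is +11. Two shifts are in play — +11 for a/e/i/o/u, +7 for every other letter.
On model: m(cons)+7=t, o(vowel)+11=z, d(cons)+7=k, e(vowel)+11=p, l(cons)+7=s.

tzkps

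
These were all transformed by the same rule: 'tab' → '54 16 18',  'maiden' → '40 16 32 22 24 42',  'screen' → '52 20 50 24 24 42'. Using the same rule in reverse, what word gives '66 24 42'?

With a=1..z=26, the number is 2·pos + 14.
Reversing it on 66 24 42: 66→(66−14)÷2=26=z, 24→(24−14)÷2=5=e, 42→(42−14)÷2=14=n.

zen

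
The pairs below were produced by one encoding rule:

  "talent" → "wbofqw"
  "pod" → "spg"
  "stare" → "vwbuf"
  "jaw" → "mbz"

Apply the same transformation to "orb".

The rule splits by letter class: vowels +1, consonants +3.
For orb: o(vowel)+1=p, r(cons)+3=u, b(cons)+3=e.

pue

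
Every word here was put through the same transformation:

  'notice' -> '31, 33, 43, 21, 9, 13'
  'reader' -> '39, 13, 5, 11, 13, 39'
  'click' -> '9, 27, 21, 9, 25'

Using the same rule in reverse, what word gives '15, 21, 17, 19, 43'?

n(#14)→31 and o(#15)→33: differences scale by 2, so n = 2·pos + 3. Each letter becomes 2×(its alphabet position, a=1..z=26) + 3.
Undoing it on 15, 21, 17, 19, 43: 15→(15−3)÷2=6=f, 21→(21−3)÷2=9=i, 17→(17−3)÷2=7=g, 19→(19−3)÷2=8=h, 43→(43−3)÷2=20=t.

fight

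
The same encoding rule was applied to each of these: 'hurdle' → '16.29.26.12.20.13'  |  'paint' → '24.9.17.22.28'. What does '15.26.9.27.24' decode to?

grasp

h is letter #8 and maps to 16: an offset of 8. Letters become their 1-based position plus 8 (so a→9, b→10, …).
Reversing it on 15.26.9.27.24: 15→(15−8)÷1=7=g, 26→(26−8)÷1=18=r, 9→(9−8)÷1=1=a, 27→(27−8)÷1=19=s, 24→(24−8)÷1=16=p.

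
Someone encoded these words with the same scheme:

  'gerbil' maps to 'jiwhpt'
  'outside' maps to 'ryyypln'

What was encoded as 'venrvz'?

Letter i (0-indexed) is shifted by i+3, so successive shifts are 3, 4, 5, ….
Decoding venrvz: v−3=s, e−4=a, n−5=i, r−6=l, v−7=o, z−8=r.

sailor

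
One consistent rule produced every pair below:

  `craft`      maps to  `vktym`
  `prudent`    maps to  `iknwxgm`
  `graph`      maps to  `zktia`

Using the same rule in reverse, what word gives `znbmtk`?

guitar

Compare letters: c→v is +19, r→k is +19, a→t is +19 — a constant shift. Each letter is shifted forward by 19 in the alphabet (a Caesar shift of +19).
Reversing it on znbmtk: z−19=g, n−19=u, b−19=i, m−19=t, t−19=a, k−19=r.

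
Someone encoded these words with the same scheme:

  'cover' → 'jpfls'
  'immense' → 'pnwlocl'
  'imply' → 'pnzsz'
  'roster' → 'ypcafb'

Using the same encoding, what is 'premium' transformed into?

Shifts by position in cover: pos 0: c→j (+7), pos 1: o→p (+1), pos 2: v→f (+10), pos 3: e→l (+7), pos 4: r→s (+1) — repeating every 3. It's a Vigenère-style cipher with numeric key [7,1,10]: position i shifts by key[i mod 3].
For premium: p+7=w, r+1=s, e+10=o, m+7=t, i+1=j, u+10=e, m+7=t.

wsotjet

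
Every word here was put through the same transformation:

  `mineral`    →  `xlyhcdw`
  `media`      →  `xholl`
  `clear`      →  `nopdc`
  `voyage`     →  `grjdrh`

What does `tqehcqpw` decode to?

internet

Shifts by position in mineral: pos 0: m→x (+11), pos 1: i→l (+3), pos 2: n→y (+11), pos 3: e→h (+3) — repeating every 2. A repeating key of period 2 is used — shifts +11, +3 over and over.
Decoding tqehcqpw: t−11=i, q−3=n, e−11=t, h−3=e, c−11=r, q−3=n, p−11=e, w−3=t.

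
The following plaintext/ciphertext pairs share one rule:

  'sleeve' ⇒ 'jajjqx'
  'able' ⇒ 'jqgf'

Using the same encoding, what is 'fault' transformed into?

yqzfk

Read the word backwards and shift each letter +5.
Applying it to fault: reverse → tluaf; then shift: t+5=y, l+5=q, u+5=z, a+5=f, f+5=k.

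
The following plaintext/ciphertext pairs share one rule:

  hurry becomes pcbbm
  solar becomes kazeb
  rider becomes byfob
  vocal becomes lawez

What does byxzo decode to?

rifle

This is an affine cipher: with a=0,…,z=25, each position x becomes (9x+4) mod 26.
Reversing it on byxzo: b(1)→3·(1−4)≡17=r; y(24)→3·(24−4)≡8=i; x(23)→3·(23−4)≡5=f; z(25)→3·(25−4)≡11=l; o(14)→3·(14−4)≡4=e (all mod 26).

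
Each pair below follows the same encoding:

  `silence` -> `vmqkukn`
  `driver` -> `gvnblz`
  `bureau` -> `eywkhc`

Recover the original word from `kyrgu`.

In silence: s→v is +3, i→m is +4, l→q is +5, e→k is +6 — the shift increases by 1 each position. The shift increases by 1 at each position, starting from +3: 3, 4, 5, ….
Undoing it on kyrgu: k−3=h, y−4=u, r−5=m, g−6=a, u−7=n.

human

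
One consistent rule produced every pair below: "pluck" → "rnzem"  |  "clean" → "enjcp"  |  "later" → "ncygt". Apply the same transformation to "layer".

ncdgt

Shifts by position in pluck: pos 0: p→r (+2), pos 1: l→n (+2), pos 2: u→z (+5), pos 3: c→e (+2), pos 4: k→m (+2) — repeating every 3. The shifts repeat in a cycle of length 3: positions 0,1,… shift by +2, +2, +5, then the pattern repeats.
For layer: l+2=n, a+2=c, y+5=d, e+2=g, r+2=t.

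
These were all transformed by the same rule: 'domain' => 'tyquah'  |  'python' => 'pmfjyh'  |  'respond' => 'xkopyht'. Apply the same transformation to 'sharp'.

This is an affine cipher: with a=0,…,z=25, each position x becomes (17x+20) mod 26.
On sharp: s(18)→17·18+20≡14=o; h(7)→17·7+20≡9=j; a(0)→17·0+20≡20=u; r(17)→17·17+20≡23=x; p(15)→17·15+20≡15=p (all mod 26).

ojuxp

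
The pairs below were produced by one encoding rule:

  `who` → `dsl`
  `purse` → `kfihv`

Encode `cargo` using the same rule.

xzitl

Each pair mirrors across the alphabet (w↔d, h↔s, o↔l): positions sum to 25. Letters are reflected about the middle of the alphabet (position → 25−position): Atbash.
On cargo: c↔x, a↔z, r↔i, g↔t, o↔l.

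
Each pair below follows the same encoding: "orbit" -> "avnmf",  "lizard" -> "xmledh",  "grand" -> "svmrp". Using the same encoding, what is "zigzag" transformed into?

lmsdmk

Shifts by position in orbit: pos 0: o→a (+12), pos 1: r→v (+4), pos 2: b→n (+12), pos 3: i→m (+4) — repeating every 2. It's a Vigenère-style cipher with numeric key [12,4]: position i shifts by key[i mod 2].
On zigzag: z+12=l, i+4=m, g+12=s, z+4=d, a+12=m, g+4=k.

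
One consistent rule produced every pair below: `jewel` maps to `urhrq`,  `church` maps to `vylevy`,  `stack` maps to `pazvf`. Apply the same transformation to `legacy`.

Each letter's alphabet position (a=0..z=25) is mapped through 11·x+25 mod 26 — an affine cipher.
Applying it to legacy: l(11)→11·11+25≡16=q; e(4)→11·4+25≡17=r; g(6)→11·6+25≡13=n; a(0)→11·0+25≡25=z; c(2)→11·2+25≡21=v; y(24)→11·24+25≡3=d (all mod 26).

qrnzvd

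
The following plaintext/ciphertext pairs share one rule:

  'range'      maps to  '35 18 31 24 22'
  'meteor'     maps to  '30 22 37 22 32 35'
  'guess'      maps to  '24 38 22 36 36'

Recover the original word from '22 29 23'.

elf

r is letter #18 and maps to 35: an offset of 17. The number is (letter's place in the alphabet, a=1) + 17.
Reversing it on 22 29 23: 22→(22−17)÷1=5=e, 29→(29−17)÷1=12=l, 23→(23−17)÷1=6=f.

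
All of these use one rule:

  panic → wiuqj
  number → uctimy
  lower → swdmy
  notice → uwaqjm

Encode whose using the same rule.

The shift depends on letter class: consonant p→w is +7, but vowel a→i is +8. Two shifts are in play — +8 for a/e/i/o/u, +7 for every other letter.
Applying it to whose: w(cons)+7=d, h(cons)+7=o, o(vowel)+8=w, s(cons)+7=z, e(vowel)+8=m.

dowzm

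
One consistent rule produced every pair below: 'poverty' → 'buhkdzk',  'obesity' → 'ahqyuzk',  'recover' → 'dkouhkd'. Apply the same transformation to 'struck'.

Shifts by position in poverty: pos 0: p→b (+12), pos 1: o→u (+6), pos 2: v→h (+12), pos 3: e→k (+6) — repeating every 2. It's a Vigenère-style cipher with numeric key [12,6]: position i shifts by key[i mod 2].
Applying it to struck: s+12=e, t+6=z, r+12=d, u+6=a, c+12=o, k+6=q.

ezdaoq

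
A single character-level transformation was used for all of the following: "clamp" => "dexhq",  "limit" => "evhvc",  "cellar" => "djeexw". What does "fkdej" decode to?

uncle

This is an affine cipher: with a=0,…,z=25, each position x becomes (3x+23) mod 26.
Decoding fkdej: f(5)→9·(5−23)≡20=u; k(10)→9·(10−23)≡13=n; d(3)→9·(3−23)≡2=c; e(4)→9·(4−23)≡11=l; j(9)→9·(9−23)≡4=e (all mod 26).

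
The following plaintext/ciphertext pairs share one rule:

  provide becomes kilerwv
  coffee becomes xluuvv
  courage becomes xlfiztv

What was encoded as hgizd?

straw

Each pair mirrors across the alphabet (p↔k, r↔i, o↔l): positions sum to 25. This is the alphabet-reversal cipher (Atbash): a becomes z, b becomes y, etc.
Decoding hgizd: h↔s, g↔t, i↔r, z↔a, d↔w.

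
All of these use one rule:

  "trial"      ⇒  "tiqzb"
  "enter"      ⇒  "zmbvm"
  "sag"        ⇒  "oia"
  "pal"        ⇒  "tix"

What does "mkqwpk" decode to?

choice

The output letters match the input read backwards, each shifted +8: trial reversed is lairt. Read the word backwards and shift each letter +8.
Decoding mkqwpk: shift back: m−8=e, k−8=c, q−8=i, w−8=o, p−8=h, k−8=c → eciohc; then reverse → choice.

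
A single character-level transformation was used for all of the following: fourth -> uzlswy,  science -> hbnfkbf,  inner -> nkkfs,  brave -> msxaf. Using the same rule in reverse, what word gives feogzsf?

f(5)→u(20) and o(14)→z(25) fit y≡15x+23 (mod 26); the inverse of 15 mod 26 is 7. Each letter's alphabet position (a=0..z=25) is mapped through 15·x+23 mod 26 — an affine cipher.
Reversing it on feogzsf: f(5)→7·(5−23)≡4=e; e(4)→7·(4−23)≡23=x; o(14)→7·(14−23)≡15=p; g(6)→7·(6−23)≡11=l; z(25)→7·(25−23)≡14=o; s(18)→7·(18−23)≡17=r; f(5)→7·(5−23)≡4=e (all mod 26).

explore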